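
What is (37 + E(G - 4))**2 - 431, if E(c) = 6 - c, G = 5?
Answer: 1333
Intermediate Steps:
(37 + E(G - 4))**2 - 431 = (37 + (6 - (5 - 4)))**2 - 431 = (37 + (6 - 1*1))**2 - 431 = (37 + (6 - 1))**2 - 431 = (37 + 5)**2 - 431 = 42**2 - 431 = 1764 - 431 = 1333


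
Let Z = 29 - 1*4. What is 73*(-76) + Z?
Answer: -5523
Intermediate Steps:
Z = 25 (Z = 29 - 4 = 25)
73*(-76) + Z = 73*(-76) + 25 = -5548 + 25 = -5523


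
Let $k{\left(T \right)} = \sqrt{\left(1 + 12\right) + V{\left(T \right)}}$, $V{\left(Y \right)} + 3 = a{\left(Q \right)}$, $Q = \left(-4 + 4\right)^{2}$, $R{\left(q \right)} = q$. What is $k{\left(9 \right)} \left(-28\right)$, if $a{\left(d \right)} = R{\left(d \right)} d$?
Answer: $- 28 \sqrt{10} \approx -88.544$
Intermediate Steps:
$Q = 0$ ($Q = 0^{2} = 0$)
$a{\left(d \right)} = d^{2}$ ($a{\left(d \right)} = d d = d^{2}$)
$V{\left(Y \right)} = -3$ ($V{\left(Y \right)} = -3 + 0^{2} = -3 + 0 = -3$)
$k{\left(T \right)} = \sqrt{10}$ ($k{\left(T \right)} = \sqrt{\left(1 + 12\right) - 3} = \sqrt{13 - 3} = \sqrt{10}$)
$k{\left(9 \right)} \left(-28\right) = \sqrt{10} \left(-28\right) = - 28 \sqrt{10}$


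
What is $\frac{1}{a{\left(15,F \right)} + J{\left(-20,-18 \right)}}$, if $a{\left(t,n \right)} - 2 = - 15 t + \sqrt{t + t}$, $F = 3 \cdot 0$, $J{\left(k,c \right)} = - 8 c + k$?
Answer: $- \frac{33}{3257} - \frac{\sqrt{30}}{9771} \approx -0.010693$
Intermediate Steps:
$J{\left(k,c \right)} = k - 8 c$
$F = 0$
$a{\left(t,n \right)} = 2 - 15 t + \sqrt{2} \sqrt{t}$ ($a{\left(t,n \right)} = 2 - \left(- \sqrt{t + t} + 15 t\right) = 2 - \left(- \sqrt{2} \sqrt{t} + 15 t\right) = 2 + \left(- 15 t + \sqrt{2} \sqrt{t}\right) = 2 - 15 t + \sqrt{2} \sqrt{t}$)
$\frac{1}{a{\left(15,F \right)} + J{\left(-20,-18 \right)}} = \frac{1}{\left(2 - 225 + \sqrt{2} \sqrt{15}\right) - -124} = \frac{1}{\left(2 - 225 + \sqrt{30}\right) + \left(-20 + 144\right)} = \frac{1}{\left(-223 + \sqrt{30}\right) + 124} = \frac{1}{-99 + \sqrt{30}}$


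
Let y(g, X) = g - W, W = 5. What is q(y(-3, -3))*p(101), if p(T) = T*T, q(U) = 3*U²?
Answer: 1958592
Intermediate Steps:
y(g, X) = -5 + g (y(g, X) = g - 1*5 = g - 5 = -5 + g)
p(T) = T²
q(y(-3, -3))*p(101) = (3*(-5 - 3)²)*101² = (3*(-8)²)*10201 = (3*64)*10201 = 192*10201 = 1958592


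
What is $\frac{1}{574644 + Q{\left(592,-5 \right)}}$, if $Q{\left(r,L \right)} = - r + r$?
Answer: $\frac{1}{574644} \approx 1.7402 \cdot 10^{-6}$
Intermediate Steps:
$Q{\left(r,L \right)} = 0$
$\frac{1}{574644 + Q{\left(592,-5 \right)}} = \frac{1}{574644 + 0} = \frac{1}{574644}$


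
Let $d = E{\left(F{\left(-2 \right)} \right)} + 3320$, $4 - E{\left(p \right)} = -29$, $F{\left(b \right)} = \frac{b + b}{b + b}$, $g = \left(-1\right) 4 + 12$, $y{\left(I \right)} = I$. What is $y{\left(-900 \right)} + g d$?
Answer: $25924$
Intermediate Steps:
$g = 8$ ($g = -4 + 12 = 8$)
$F{\left(b \right)} = 1$ ($F{\left(b \right)} = \frac{2 b}{2 b} = 2 b \frac{1}{2 b} = 1$)
$E{\left(p \right)} = 33$ ($E{\left(p \right)} = 4 - -29 = 4 + 29 = 33$)
$d = 3353$ ($d = 33 + 3320 = 3353$)
$y{\left(-900 \right)} + g d = -900 + 8 \cdot 3353 = -900 + 26824 = 25924$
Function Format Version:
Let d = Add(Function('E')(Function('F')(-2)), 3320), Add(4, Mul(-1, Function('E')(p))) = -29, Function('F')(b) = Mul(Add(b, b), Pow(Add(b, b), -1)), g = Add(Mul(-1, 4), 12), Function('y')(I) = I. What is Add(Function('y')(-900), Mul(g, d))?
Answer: 25924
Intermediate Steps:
g = 8 (g = Add(-4, 12) = 8)
Function('F')(b) = 1 (Function('F')(b) = Mul(Mul(2, b), Pow(Mul(2, b), -1)) = Mul(Mul(2, b), Mul(Rational(1, 2), Pow(b, -1))) = 1)
Function('E')(p) = 33 (Function('E')(p) = Add(4, Mul(-1, -29)) = Add(4, 29) = 33)
d = 3353 (d = Add(33, 3320) = 3353)
Add(Function('y')(-900), Mul(g, d)) = Add(-900, Mul(8, 3353)) = Add(-900, 26824) = 25924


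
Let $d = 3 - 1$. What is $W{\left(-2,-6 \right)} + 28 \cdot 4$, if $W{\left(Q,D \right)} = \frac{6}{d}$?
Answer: $115$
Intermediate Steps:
$d = 2$
$W{\left(Q,D \right)} = 3$ ($W{\left(Q,D \right)} = \frac{6}{2} = 6 \cdot \frac{1}{2} = 3$)
$W{\left(-2,-6 \right)} + 28 \cdot 4 = 3 + 28 \cdot 4 = 3 + 112 = 115$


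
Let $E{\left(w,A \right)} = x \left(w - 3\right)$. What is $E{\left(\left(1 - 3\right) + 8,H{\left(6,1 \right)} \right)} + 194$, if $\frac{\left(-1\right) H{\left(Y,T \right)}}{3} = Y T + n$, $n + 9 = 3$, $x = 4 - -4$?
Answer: $218$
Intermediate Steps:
$x = 8$ ($x = 4 + 4 = 8$)
$n = -6$ ($n = -9 + 3 = -6$)
$H{\left(Y,T \right)} = 18 - 3 T Y$ ($H{\left(Y,T \right)} = - 3 \left(Y T - 6\right) = - 3 \left(T Y - 6\right) = - 3 \left(-6 + T Y\right) = 18 - 3 T Y$)
$E{\left(w,A \right)} = -24 + 8 w$ ($E{\left(w,A \right)} = 8 \left(w - 3\right) = 8 \left(-3 + w\right) = -24 + 8 w$)
$E{\left(\left(1 - 3\right) + 8,H{\left(6,1 \right)} \right)} + 194 = \left(-24 + 8 \left(\left(1 - 3\right) + 8\right)\right) + 194 = \left(-24 + 8 \left(-2 + 8\right)\right) + 194 = \left(-24 + 8 \cdot 6\right) + 194 = \left(-24 + 48\right) + 194 = 24 + 194 = 218$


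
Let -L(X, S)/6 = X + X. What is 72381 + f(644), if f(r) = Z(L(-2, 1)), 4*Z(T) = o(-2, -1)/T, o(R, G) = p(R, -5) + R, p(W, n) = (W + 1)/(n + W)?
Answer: 48640019/672 ≈ 72381.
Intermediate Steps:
p(W, n) = (1 + W)/(W + n)
o(R, G) = R + (1 + R)/(-5 + R) (o(R, G) = (1 + R)/(R - 5) + R = (1 + R)/(-5 + R) + R = R + (1 + R)/(-5 + R))
L(X, S) = -12*X (L(X, S) = -6*(X + X) = -12*X)
Z(T) = -13/(28*T) (Z(T) = (((1 - 2 - 2*(-5 - 2))/(-5 - 2))/T)/4 = (((1 - 2 - 2*(-7))/(-7))/T)/4 = ((-(1 - 2 + 14)/7)/T)/4 = ((-⅐*13)/T)/4 = (-13/(7*T))/4 = -13/(28*T))
f(r) = -13/672 (f(r) = -13/(28*((-12*(-2)))) = -13/28/24 = -13/28*1/24 = -13/672)
72381 + f(644) = 72381 - 13/672 = 48640019/672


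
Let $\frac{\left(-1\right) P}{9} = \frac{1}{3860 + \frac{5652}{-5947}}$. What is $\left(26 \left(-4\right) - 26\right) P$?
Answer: $\frac{3478995}{11474884} \approx 0.30318$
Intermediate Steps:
$P = - \frac{53523}{22949768}$ ($P = - \frac{9}{3860 + \frac{5652}{-5947}} = - \frac{9}{3860 + 5652 \left(- \frac{1}{5947}\right)} = - \frac{9}{3860 - \frac{5652}{5947}} = - \frac{9}{\frac{22949768}{5947}} = \left(-9\right) \frac{5947}{22949768} = - \frac{53523}{22949768} \approx -0.0023322$)
$\left(26 \left(-4\right) - 26\right) P = \left(26 \left(-4\right) - 26\right) \left(- \frac{53523}{22949768}\right) = \left(-104 - 26\right) \left(- \frac{53523}{22949768}\right) = \left(-130\right) \left(- \frac{53523}{22949768}\right) = \frac{3478995}{11474884}$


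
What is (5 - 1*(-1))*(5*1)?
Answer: 30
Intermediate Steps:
(5 - 1*(-1))*(5*1) = (5 + 1)*5 = 6*5 = 30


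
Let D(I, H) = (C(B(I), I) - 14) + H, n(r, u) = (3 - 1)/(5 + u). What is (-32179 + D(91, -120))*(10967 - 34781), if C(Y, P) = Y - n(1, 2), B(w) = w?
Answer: 767341512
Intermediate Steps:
n(r, u) = 2/(5 + u)
C(Y, P) = -2/7 + Y (C(Y, P) = Y - 2/(5 + 2) = Y - 2/7 = -2/7 + Y)
D(I, H) = -100/7 + H + I (D(I, H) = ((-2/7 + I) - 14) + H = (-100/7 + I) + H = -100/7 + H + I)
(-32179 + D(91, -120))*(10967 - 34781) = (-32179 + (-100/7 - 120 + 91))*(10967 - 34781) = (-32179 - 303/7)*(-23814) = -225556/7*(-23814) = 767341512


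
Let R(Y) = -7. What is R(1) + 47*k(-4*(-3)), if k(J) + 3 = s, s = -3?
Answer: -289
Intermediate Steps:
k(J) = -6 (k(J) = -3 - 3 = -6)
R(1) + 47*k(-4*(-3)) = -7 + 47*(-6) = -7 - 282 = -289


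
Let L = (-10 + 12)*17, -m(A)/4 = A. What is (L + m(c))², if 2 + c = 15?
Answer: 324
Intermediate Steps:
c = 13 (c = -2 + 15 = 13)
m(A) = -4*A
L = 34 (L = 2*17 = 34)
(L + m(c))² = (34 - 4*13)² = (34 - 52)² = (-18)² = 324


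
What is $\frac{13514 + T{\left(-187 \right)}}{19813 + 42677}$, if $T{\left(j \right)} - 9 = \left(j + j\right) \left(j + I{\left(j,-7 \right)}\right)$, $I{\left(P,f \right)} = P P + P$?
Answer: $- \frac{12925007}{62490} \approx -206.83$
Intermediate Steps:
$I{\left(P,f \right)} = P + P^{2}$ ($I{\left(P,f \right)} = P^{2} + P = P + P^{2}$)
$T{\left(j \right)} = 9 + 2 j \left(j + j \left(1 + j\right)\right)$ ($T{\left(j \right)} = 9 + \left(j + j\right) \left(j + j \left(1 + j\right)\right) = 9 + 2 j \left(j + j \left(1 + j\right)\right)$)
$\frac{13514 + T{\left(-187 \right)}}{19813 + 42677} = \frac{13514 + \left(9 + 2 \left(-187\right)^{3} + 4 \left(-187\right)^{2}\right)}{19813 + 42677} = \frac{13514 + \left(9 + 2 \left(-6539203\right) + 4 \cdot 34969\right)}{62490} = \left(13514 + \left(9 - 13078406 + 139876\right)\right) \frac{1}{62490} = \left(13514 - 12938521\right) \frac{1}{62490} = \left(-12925007\right) \frac{1}{62490} = - \frac{12925007}{62490}$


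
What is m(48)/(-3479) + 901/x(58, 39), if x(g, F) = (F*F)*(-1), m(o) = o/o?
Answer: -3136100/5291559 ≈ -0.59266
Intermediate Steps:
m(o) = 1
x(g, F) = -F² (x(g, F) = F²*(-1) = -F²)
m(48)/(-3479) + 901/x(58, 39) = 1/(-3479) + 901/((-1*39²)) = 1*(-1/3479) + 901/((-1*1521)) = -1/3479 + 901/(-1521) = -1/3479 + 901*(-1/1521) = -1/3479 - 901/1521 = -3136100/5291559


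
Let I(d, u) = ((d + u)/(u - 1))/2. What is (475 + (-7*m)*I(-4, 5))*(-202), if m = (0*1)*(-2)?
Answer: -95950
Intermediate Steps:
I(d, u) = (d + u)/(2*(-1 + u)) (I(d, u) = ((d + u)/(-1 + u))*(½) = (d + u)/(2*(-1 + u)))
m = 0 (m = 0*(-2) = 0)
(475 + (-7*m)*I(-4, 5))*(-202) = (475 + (-7*0)*((-4 + 5)/(2*(-1 + 5))))*(-202) = (475 + 0*((½)*1/4))*(-202) = (475 + 0*((½)*(¼)*1))*(-202) = (475 + 0*(⅛))*(-202) = (475 + 0)*(-202) = 475*(-202) = -95950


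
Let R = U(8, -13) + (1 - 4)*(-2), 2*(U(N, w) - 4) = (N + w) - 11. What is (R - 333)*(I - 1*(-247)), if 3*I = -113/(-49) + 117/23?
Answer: -279178309/3381 ≈ -82573.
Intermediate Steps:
I = 8332/3381 (I = (-113/(-49) + 117/23)/3 = (-113*(-1/49) + 117*(1/23))/3 = (113/49 + 117/23)/3 = (⅓)*(8332/1127) = 8332/3381 ≈ 2.4644)
U(N, w) = -3/2 + N/2 + w/2 (U(N, w) = 4 + ((N + w) - 11)/2 = 4 + (-11 + N + w)/2 = 4 + (-11/2 + N/2 + w/2) = -3/2 + N/2 + w/2)
R = 2 (R = (-3/2 + (½)*8 + (½)*(-13)) + (1 - 4)*(-2) = (-3/2 + 4 - 13/2) - 3*(-2) = -4 + 6 = 2)
(R - 333)*(I - 1*(-247)) = (2 - 333)*(8332/3381 - 1*(-247)) = -331*(8332/3381 + 247) = -331*843439/3381 = -279178309/3381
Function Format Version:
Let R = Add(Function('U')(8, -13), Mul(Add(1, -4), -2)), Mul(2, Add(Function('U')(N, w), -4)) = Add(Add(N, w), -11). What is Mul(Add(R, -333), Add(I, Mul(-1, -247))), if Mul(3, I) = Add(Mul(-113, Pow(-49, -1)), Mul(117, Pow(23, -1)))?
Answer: Rational(-279178309, 3381) ≈ -82573.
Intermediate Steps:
I = Rational(8332, 3381) (I = Mul(Rational(1, 3), Add(Mul(-113, Pow(-49, -1)), Mul(117, Pow(23, -1)))) = Mul(Rational(1, 3), Add(Mul(-113, Rational(-1, 49)), Mul(117, Rational(1, 23)))) = Mul(Rational(1, 3), Add(Rational(113, 49), Rational(117, 23))) = Mul(Rational(1, 3), Rational(8332, 1127)) = Rational(8332, 3381) ≈ 2.4644)
Function('U')(N, w) = Add(Rational(-3, 2), Mul(Rational(1, 2), N), Mul(Rational(1, 2), w)) (Function('U')(N, w) = Add(4, Mul(Rational(1, 2), Add(Add(N, w), -11))) = Add(4, Mul(Rational(1, 2), Add(-11, N, w))) = Add(4, Add(Rational(-11, 2), Mul(Rational(1, 2), N), Mul(Rational(1, 2), w))) = Add(Rational(-3, 2), Mul(Rational(1, 2), N), Mul(Rational(1, 2), w)))
R = 2 (R = Add(Add(Rational(-3, 2), Mul(Rational(1, 2), 8), Mul(Rational(1, 2), -13)), Mul(Add(1, -4), -2)) = Add(Add(Rational(-3, 2), 4, Rational(-13, 2)), Mul(-3, -2)) = Add(-4, 6) = 2)
Mul(Add(R, -333), Add(I, Mul(-1, -247))) = Mul(Add(2, -333), Add(Rational(8332, 3381), Mul(-1, -247))) = Mul(-331, Add(Rational(8332, 3381), 247)) = Mul(-331, Rational(843439, 3381)) = Rational(-279178309, 3381)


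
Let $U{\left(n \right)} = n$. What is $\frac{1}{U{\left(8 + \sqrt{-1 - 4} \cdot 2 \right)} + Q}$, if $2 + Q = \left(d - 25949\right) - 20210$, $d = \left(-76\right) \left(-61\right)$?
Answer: $- \frac{41517}{1723661309} - \frac{2 i \sqrt{5}}{1723661309} \approx -2.4087 \cdot 10^{-5} - 2.5946 \cdot 10^{-9} i$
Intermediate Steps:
$d = 4636$
$Q = -41525$ ($Q = -2 + \left(\left(4636 - 25949\right) - 20210\right) = -2 - 41523 = -41525$)
$\frac{1}{U{\left(8 + \sqrt{-1 - 4} \cdot 2 \right)} + Q} = \frac{1}{\left(8 + \sqrt{-1 - 4} \cdot 2\right) - 41525} = \frac{1}{\left(8 + \sqrt{-5} \cdot 2\right) - 41525} = \frac{1}{\left(8 + i \sqrt{5} \cdot 2\right) - 41525} = \frac{1}{\left(8 + 2 i \sqrt{5}\right) - 41525} = \frac{1}{-41517 + 2 i \sqrt{5}}$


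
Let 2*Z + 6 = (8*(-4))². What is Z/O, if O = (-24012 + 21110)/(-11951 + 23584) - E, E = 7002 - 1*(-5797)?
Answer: -5921197/148893669 ≈ -0.039768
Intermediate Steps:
Z = 509 (Z = -3 + (8*(-4))²/2 = -3 + (½)*(-32)² = -3 + (½)*1024 = -3 + 512 = 509)
E = 12799 (E = 7002 + 5797 = 12799)
O = -148893669/11633 (O = (-24012 + 21110)/(-11951 + 23584) - 1*12799 = -2902/11633 - 12799 = -148893669/11633 ≈ -12799.)
Z/O = 509/(-148893669/11633) = 509*(-11633/148893669) = -5921197/148893669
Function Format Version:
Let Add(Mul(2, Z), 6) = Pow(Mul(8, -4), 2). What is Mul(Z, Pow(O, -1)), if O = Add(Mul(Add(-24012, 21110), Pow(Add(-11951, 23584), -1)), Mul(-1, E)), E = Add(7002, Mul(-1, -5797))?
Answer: Rational(-5921197, 148893669) ≈ -0.039768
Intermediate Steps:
Z = 509 (Z = Add(-3, Mul(Rational(1, 2), Pow(Mul(8, -4), 2))) = Add(-3, Mul(Rational(1, 2), Pow(-32, 2))) = Add(-3, Mul(Rational(1, 2), 1024)) = Add(-3, 512) = 509)
E = 12799 (E = Add(7002, 5797) = 12799)
O = Rational(-148893669, 11633) (O = Add(Mul(Add(-24012, 21110), Pow(Add(-11951, 23584), -1)), Mul(-1, 12799)) = Add(Mul(-2902, Pow(11633, -1)), -12799) = Add(Mul(-2902, Rational(1, 11633)), -12799) = Add(Rational(-2902, 11633), -12799) = Rational(-148893669, 11633) ≈ -12799.)
Mul(Z, Pow(O, -1)) = Mul(509, Pow(Rational(-148893669, 11633), -1)) = Mul(509, Rational(-11633, 148893669)) = Rational(-5921197, 148893669)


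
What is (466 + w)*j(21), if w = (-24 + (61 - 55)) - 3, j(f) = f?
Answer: 9345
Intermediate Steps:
w = -21 (w = (-24 + 6) - 3 = -18 - 3 = -21)
(466 + w)*j(21) = (466 - 21)*21 = 445*21 = 9345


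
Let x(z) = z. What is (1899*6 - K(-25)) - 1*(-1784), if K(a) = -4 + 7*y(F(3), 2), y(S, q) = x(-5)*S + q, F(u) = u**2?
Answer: 13483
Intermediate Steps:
y(S, q) = q - 5*S (y(S, q) = -5*S + q = q - 5*S)
K(a) = -305 (K(a) = -4 + 7*(2 - 5*3**2) = -4 + 7*(2 - 5*9) = -4 + 7*(2 - 45) = -4 + 7*(-43) = -4 - 301 = -305)
(1899*6 - K(-25)) - 1*(-1784) = (1899*6 - 1*(-305)) - 1*(-1784) = (11394 + 305) + 1784 = 11699 + 1784 = 13483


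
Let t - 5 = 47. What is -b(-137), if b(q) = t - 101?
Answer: 49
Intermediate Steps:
t = 52 (t = 5 + 47 = 52)
b(q) = -49 (b(q) = 52 - 101 = -49)
-b(-137) = -1*(-49) = 49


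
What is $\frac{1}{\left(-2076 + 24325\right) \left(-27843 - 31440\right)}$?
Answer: $- \frac{1}{1318987467} \approx -7.5816 \cdot 10^{-10}$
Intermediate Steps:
$\frac{1}{\left(-2076 + 24325\right) \left(-27843 - 31440\right)} = \frac{1}{22249 \left(-59283\right)} = \frac{1}{-1318987467} = - \frac{1}{1318987467}$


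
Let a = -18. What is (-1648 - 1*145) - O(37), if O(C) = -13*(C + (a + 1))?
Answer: -1533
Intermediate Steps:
O(C) = 221 - 13*C (O(C) = -13*(C + (-18 + 1)) = -13*(C - 17) = -13*(-17 + C) = 221 - 13*C)
(-1648 - 1*145) - O(37) = (-1648 - 1*145) - (221 - 13*37) = (-1648 - 145) - (221 - 481) = -1793 - 1*(-260) = -1793 + 260 = -1533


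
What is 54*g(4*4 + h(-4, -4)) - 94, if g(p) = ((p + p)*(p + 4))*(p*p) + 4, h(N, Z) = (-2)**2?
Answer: 20736122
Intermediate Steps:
h(N, Z) = 4
g(p) = 4 + 2*p**3*(4 + p) (g(p) = ((2*p)*(4 + p))*p**2 + 4 = (2*p*(4 + p))*p**2 + 4 = 2*p**3*(4 + p) + 4 = 4 + 2*p**3*(4 + p))
54*g(4*4 + h(-4, -4)) - 94 = 54*(4 + 2*(4*4 + 4)**4 + 8*(4*4 + 4)**3) - 94 = 54*(4 + 2*(16 + 4)**4 + 8*(16 + 4)**3) - 94 = 54*(4 + 2*20**4 + 8*20**3) - 94 = 54*(4 + 2*160000 + 8*8000) - 94 = 54*(4 + 320000 + 64000) - 94 = 54*384004 - 94 = 20736216 - 94 = 20736122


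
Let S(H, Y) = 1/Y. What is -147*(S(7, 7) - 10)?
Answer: 1449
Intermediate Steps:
-147*(S(7, 7) - 10) = -147*(1/7 - 10) = -147*(-69/7) = 1449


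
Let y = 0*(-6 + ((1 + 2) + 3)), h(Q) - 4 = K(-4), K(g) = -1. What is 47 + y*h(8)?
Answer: 47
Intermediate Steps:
h(Q) = 3 (h(Q) = 4 - 1 = 3)
y = 0 (y = 0*(-6 + (3 + 3)) = 0*(-6 + 6) = 0*0 = 0)
47 + y*h(8) = 47 + 0*3 = 47 + 0 = 47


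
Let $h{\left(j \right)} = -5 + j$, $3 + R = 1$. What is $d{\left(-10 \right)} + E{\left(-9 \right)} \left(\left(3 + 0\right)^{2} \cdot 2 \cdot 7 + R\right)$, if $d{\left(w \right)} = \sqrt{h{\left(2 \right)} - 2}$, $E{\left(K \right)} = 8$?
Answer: $992 + i \sqrt{5} \approx 992.0 + 2.2361 i$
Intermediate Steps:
$R = -2$ ($R = -3 + 1 = -2$)
$d{\left(w \right)} = i \sqrt{5}$ ($d{\left(w \right)} = \sqrt{\left(-5 + 2\right) - 2} = \sqrt{-3 - 2} = \sqrt{-5} = i \sqrt{5}$)
$d{\left(-10 \right)} + E{\left(-9 \right)} \left(\left(3 + 0\right)^{2} \cdot 2 \cdot 7 + R\right) = i \sqrt{5} + 8 \left(\left(3 + 0\right)^{2} \cdot 2 \cdot 7 - 2\right) = i \sqrt{5} + 8 \left(3^{2} \cdot 2 \cdot 7 - 2\right) = i \sqrt{5} + 8 \left(9 \cdot 2 \cdot 7 - 2\right) = i \sqrt{5} + 8 \left(18 \cdot 7 - 2\right) = i \sqrt{5} + 8 \left(126 - 2\right) = i \sqrt{5} + 8 \cdot 124 = i \sqrt{5} + 992 = 992 + i \sqrt{5}$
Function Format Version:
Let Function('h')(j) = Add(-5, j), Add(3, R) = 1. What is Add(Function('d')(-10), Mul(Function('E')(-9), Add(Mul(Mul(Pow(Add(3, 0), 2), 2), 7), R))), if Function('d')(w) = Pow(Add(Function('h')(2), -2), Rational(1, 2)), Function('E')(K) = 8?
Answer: Add(992, Mul(I, Pow(5, Rational(1, 2)))) ≈ Add(992.00, Mul(2.2361, I))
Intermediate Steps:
R = -2 (R = Add(-3, 1) = -2)
Function('d')(w) = Mul(I, Pow(5, Rational(1, 2))) (Function('d')(w) = Pow(Add(Add(-5, 2), -2), Rational(1, 2)) = Pow(Add(-3, -2), Rational(1, 2)) = Pow(-5, Rational(1, 2)) = Mul(I, Pow(5, Rational(1, 2))))
Add(Function('d')(-10), Mul(Function('E')(-9), Add(Mul(Mul(Pow(Add(3, 0), 2), 2), 7), R))) = Add(Mul(I, Pow(5, Rational(1, 2))), Mul(8, Add(Mul(Mul(Pow(Add(3, 0), 2), 2), 7), -2))) = Add(Mul(I, Pow(5, Rational(1, 2))), Mul(8, Add(Mul(Mul(Pow(3, 2), 2), 7), -2))) = Add(Mul(I, Pow(5, Rational(1, 2))), Mul(8, Add(Mul(Mul(9, 2), 7), -2))) = Add(Mul(I, Pow(5, Rational(1, 2))), Mul(8, Add(Mul(18, 7), -2))) = Add(Mul(I, Pow(5, Rational(1, 2))), Mul(8, Add(126, -2))) = Add(Mul(I, Pow(5, Rational(1, 2))), Mul(8, 124)) = Add(Mul(I, Pow(5, Rational(1, 2))), 992) = Add(992, Mul(I, Pow(5, Rational(1, 2))))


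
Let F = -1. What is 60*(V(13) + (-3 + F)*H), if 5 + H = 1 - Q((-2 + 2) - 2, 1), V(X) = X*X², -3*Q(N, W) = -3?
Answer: 133020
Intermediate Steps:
Q(N, W) = 1 (Q(N, W) = -⅓*(-3) = 1)
V(X) = X³
H = -5 (H = -5 + (1 - 1*1) = -5 + (1 - 1) = -5 + 0 = -5)
60*(V(13) + (-3 + F)*H) = 60*(13³ + (-3 - 1)*(-5)) = 60*(2197 - 4*(-5)) = 60*(2197 + 20) = 60*2217 = 133020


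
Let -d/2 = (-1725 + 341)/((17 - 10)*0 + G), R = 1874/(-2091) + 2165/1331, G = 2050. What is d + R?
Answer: 144765329/69578025 ≈ 2.0806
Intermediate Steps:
R = 2032721/2783121 (R = 1874*(-1/2091) + 2165*(1/1331) = -1874/2091 + 2165/1331 = 2032721/2783121 ≈ 0.73037)
d = 1384/1025 (d = -2*(-1725 + 341)/((17 - 10)*0 + 2050) = -(-2768)/(7*0 + 2050) = -(-2768)/(0 + 2050) = -(-2768)/2050 = -2*(-692/1025) = 1384/1025 ≈ 1.3502)
d + R = 1384/1025 + 2032721/2783121 = 144765329/69578025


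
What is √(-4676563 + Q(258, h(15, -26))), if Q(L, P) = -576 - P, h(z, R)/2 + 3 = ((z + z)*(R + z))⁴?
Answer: I*√23723097133 ≈ 1.5402e+5*I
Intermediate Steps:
h(z, R) = -6 + 32*z⁴*(R + z)⁴ (h(z, R) = -6 + 2*((z + z)*(R + z))⁴ = -6 + 2*((2*z)*(R + z))⁴ = -6 + 2*(2*z*(R + z))⁴ = -6 + 2*(16*z⁴*(R + z)⁴) = -6 + 32*z⁴*(R + z)⁴)
√(-4676563 + Q(258, h(15, -26))) = √(-4676563 + (-576 - (-6 + 32*15⁴*(-26 + 15)⁴))) = √(-4676563 + (-576 - (-6 + 32*50625*(-11)⁴))) = √(-4676563 + (-576 - (-6 + 32*50625*14641))) = √(-4676563 + (-576 - (-6 + 23718420000))) = √(-4676563 + (-576 - 1*23718419994)) = √(-4676563 + (-576 - 23718419994)) = √(-4676563 - 23718420570) = √(-23723097133) = I*√23723097133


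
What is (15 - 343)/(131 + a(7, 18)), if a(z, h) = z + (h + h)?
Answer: -164/87 ≈ -1.8851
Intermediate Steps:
a(z, h) = z + 2*h
(15 - 343)/(131 + a(7, 18)) = (15 - 343)/(131 + (7 + 2*18)) = -328/(131 + (7 + 36)) = -328/(131 + 43) = -328/174 = -328*1/174 = -164/87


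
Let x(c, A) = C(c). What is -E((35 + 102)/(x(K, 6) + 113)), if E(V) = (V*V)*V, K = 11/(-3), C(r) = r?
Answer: -69426531/35287552 ≈ -1.9675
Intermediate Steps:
K = -11/3 (K = 11*(-⅓) = -11/3 ≈ -3.6667)
x(c, A) = c
E(V) = V³ (E(V) = V²*V = V³)
-E((35 + 102)/(x(K, 6) + 113)) = -((35 + 102)/(-11/3 + 113))³ = -(137/(328/3))³ = -(137*(3/328))³ = -(411/328)³ = -1*69426531/35287552 = -69426531/35287552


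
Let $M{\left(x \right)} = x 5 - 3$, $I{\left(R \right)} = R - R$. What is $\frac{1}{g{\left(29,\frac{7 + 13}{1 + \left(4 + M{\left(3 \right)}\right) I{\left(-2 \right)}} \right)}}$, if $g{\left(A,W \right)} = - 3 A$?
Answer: $- \frac{1}{87} \approx -0.011494$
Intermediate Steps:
$I{\left(R \right)} = 0$
$M{\left(x \right)} = -3 + 5 x$ ($M{\left(x \right)} = 5 x - 3 = -3 + 5 x$)
$\frac{1}{g{\left(29,\frac{7 + 13}{1 + \left(4 + M{\left(3 \right)}\right) I{\left(-2 \right)}} \right)}} = \frac{1}{\left(-3\right) 29} = \frac{1}{-87} = - \frac{1}{87}$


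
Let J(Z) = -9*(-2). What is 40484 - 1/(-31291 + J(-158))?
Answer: 1266056133/31273 ≈ 40484.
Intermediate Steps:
J(Z) = 18
40484 - 1/(-31291 + J(-158)) = 40484 - 1/(-31291 + 18) = 40484 - 1/(-31273) = 40484 - 1*(-1/31273) = 40484 + 1/31273 = 1266056133/31273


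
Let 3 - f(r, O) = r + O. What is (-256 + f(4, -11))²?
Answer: 60516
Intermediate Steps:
f(r, O) = 3 - O - r (f(r, O) = 3 - (r + O) = 3 - (O + r) = 3 + (-O - r) = 3 - O - r)
(-256 + f(4, -11))² = (-256 + (3 - 1*(-11) - 1*4))² = (-256 + (3 + 11 - 4))² = (-256 + 10)² = (-246)² = 60516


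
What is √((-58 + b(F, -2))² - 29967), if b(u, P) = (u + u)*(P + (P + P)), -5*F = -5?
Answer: I*√25067 ≈ 158.33*I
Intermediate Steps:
F = 1 (F = -⅕*(-5) = 1)
b(u, P) = 6*P*u (b(u, P) = (2*u)*(P + 2*P) = (2*u)*(3*P) = 6*P*u)
√((-58 + b(F, -2))² - 29967) = √((-58 + 6*(-2)*1)² - 29967) = √((-58 - 12)² - 29967) = √((-70)² - 29967) = √(4900 - 29967) = √(-25067) = I*√25067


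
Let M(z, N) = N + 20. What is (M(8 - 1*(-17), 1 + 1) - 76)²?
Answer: 2916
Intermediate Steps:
M(z, N) = 20 + N
(M(8 - 1*(-17), 1 + 1) - 76)² = ((20 + (1 + 1)) - 76)² = ((20 + 2) - 76)² = (22 - 76)² = (-54)² = 2916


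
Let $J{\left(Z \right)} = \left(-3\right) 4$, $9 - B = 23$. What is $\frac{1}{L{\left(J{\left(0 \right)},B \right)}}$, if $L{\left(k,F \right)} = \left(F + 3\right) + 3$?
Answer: $- \frac{1}{8} \approx -0.125$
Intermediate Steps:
$B = -14$ ($B = 9 - 23 = -14$)
$J{\left(Z \right)} = -12$
$L{\left(k,F \right)} = 6 + F$ ($L{\left(k,F \right)} = \left(3 + F\right) + 3 = 6 + F$)
$\frac{1}{L{\left(J{\left(0 \right)},B \right)}} = \frac{1}{6 - 14} = \frac{1}{-8} = - \frac{1}{8}$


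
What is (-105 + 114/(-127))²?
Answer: 180875601/16129 ≈ 11214.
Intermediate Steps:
(-105 + 114/(-127))² = (-105 + 114*(-1/127))² = (-105 - 114/127)² = (-13449/127)² = 180875601/16129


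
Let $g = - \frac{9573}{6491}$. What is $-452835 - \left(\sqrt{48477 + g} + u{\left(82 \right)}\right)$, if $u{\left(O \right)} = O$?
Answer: $-452917 - \frac{3 \sqrt{226935914366}}{6491} \approx -4.5314 \cdot 10^{5}$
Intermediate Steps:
$g = - \frac{9573}{6491}$ ($g = \left(-9573\right) \frac{1}{6491} = - \frac{9573}{6491} \approx -1.4748$)
$-452835 - \left(\sqrt{48477 + g} + u{\left(82 \right)}\right) = -452835 - \left(\sqrt{48477 - \frac{9573}{6491}} + 82\right) = -452835 - \left(\sqrt{\frac{314654634}{6491}} + 82\right) = -452835 - \left(\frac{3 \sqrt{226935914366}}{6491} + 82\right) = -452835 - \left(82 + \frac{3 \sqrt{226935914366}}{6491}\right) = -452917 - \frac{3 \sqrt{226935914366}}{6491}$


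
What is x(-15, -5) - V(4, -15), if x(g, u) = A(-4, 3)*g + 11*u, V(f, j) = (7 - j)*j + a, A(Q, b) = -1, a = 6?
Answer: 284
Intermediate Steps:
V(f, j) = 6 + j*(7 - j) (V(f, j) = (7 - j)*j + 6 = j*(7 - j) + 6 = 6 + j*(7 - j))
x(g, u) = -g + 11*u
x(-15, -5) - V(4, -15) = (-1*(-15) + 11*(-5)) - (6 - 1*(-15)**2 + 7*(-15)) = (15 - 55) - (6 - 1*225 - 105) = -40 - (6 - 225 - 105) = -40 - 1*(-324) = -40 + 324 = 284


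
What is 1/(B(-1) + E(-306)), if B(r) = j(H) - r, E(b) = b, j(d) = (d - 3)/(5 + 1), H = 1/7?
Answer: -21/6415 ≈ -0.0032736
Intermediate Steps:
H = ⅐ ≈ 0.14286
j(d) = -½ + d/6 (j(d) = (-3 + d)/6 = (-3 + d)*(⅙) = -½ + d/6)
B(r) = -10/21 - r (B(r) = (-½ + (⅙)*(⅐)) - r = (-½ + 1/42) - r = -10/21 - r)
1/(B(-1) + E(-306)) = 1/((-10/21 - 1*(-1)) - 306) = 1/((-10/21 + 1) - 306) = 1/(11/21 - 306) = 1/(-6415/21) = -21/6415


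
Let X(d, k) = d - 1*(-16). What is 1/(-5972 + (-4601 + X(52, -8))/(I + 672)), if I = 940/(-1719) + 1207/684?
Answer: -87951865/525840747032 ≈ -0.00016726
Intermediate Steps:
I = 159097/130644 (I = 940*(-1/1719) + 1207*(1/684) = -940/1719 + 1207/684 = 159097/130644 ≈ 1.2178)
X(d, k) = 16 + d (X(d, k) = d + 16 = 16 + d)
1/(-5972 + (-4601 + X(52, -8))/(I + 672)) = 1/(-5972 + (-4601 + (16 + 52))/(159097/130644 + 672)) = 1/(-5972 + (-4601 + 68)/(87951865/130644)) = 1/(-5972 - 4533*130644/87951865) = 1/(-5972 - 592209252/87951865) = 1/(-525840747032/87951865) = -87951865/525840747032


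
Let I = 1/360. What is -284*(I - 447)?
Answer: 11425249/90 ≈ 1.2695e+5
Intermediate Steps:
I = 1/360 ≈ 0.0027778
-284*(I - 447) = -284*(1/360 - 447) = -284*(-160919/360) = 11425249/90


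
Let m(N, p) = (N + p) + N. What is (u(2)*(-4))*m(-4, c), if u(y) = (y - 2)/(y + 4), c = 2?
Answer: 0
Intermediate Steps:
u(y) = (-2 + y)/(4 + y)
m(N, p) = p + 2*N
(u(2)*(-4))*m(-4, c) = (((-2 + 2)/(4 + 2))*(-4))*(2 + 2*(-4)) = ((0/6)*(-4))*(2 - 8) = (((1/6)*0)*(-4))*(-6) = (0*(-4))*(-6) = 0*(-6) = 0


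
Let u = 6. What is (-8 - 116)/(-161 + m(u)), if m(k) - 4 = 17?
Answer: 31/35 ≈ 0.88571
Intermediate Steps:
m(k) = 21 (m(k) = 4 + 17 = 21)
(-8 - 116)/(-161 + m(u)) = (-8 - 116)/(-161 + 21) = -124/(-140) = -1/140*(-124) = 31/35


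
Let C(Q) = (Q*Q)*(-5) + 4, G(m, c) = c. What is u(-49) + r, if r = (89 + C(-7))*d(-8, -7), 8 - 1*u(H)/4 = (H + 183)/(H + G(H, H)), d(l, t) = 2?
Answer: -13060/49 ≈ -266.53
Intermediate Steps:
C(Q) = 4 - 5*Q**2 (C(Q) = Q**2*(-5) + 4 = -5*Q**2 + 4 = 4 - 5*Q**2)
u(H) = 32 - 2*(183 + H)/H (u(H) = 32 - 4*(H + 183)/(H + H) = 32 - 4*(183 + H)/(2*H) = 32 - 4*(183 + H)*1/(2*H) = 32 - 2*(183 + H)/H)
r = -304 (r = (89 + (4 - 5*(-7)**2))*2 = (89 + (4 - 5*49))*2 = (89 + (4 - 245))*2 = (89 - 241)*2 = -152*2 = -304)
u(-49) + r = (30 - 366/(-49)) - 304 = (30 - 366*(-1/49)) - 304 = (30 + 366/49) - 304 = 1836/49 - 304 = -13060/49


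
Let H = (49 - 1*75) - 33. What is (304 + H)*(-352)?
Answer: -86240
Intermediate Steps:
H = -59 (H = (49 - 75) - 33 = -26 - 33 = -59)
(304 + H)*(-352) = (304 - 59)*(-352) = 245*(-352) = -86240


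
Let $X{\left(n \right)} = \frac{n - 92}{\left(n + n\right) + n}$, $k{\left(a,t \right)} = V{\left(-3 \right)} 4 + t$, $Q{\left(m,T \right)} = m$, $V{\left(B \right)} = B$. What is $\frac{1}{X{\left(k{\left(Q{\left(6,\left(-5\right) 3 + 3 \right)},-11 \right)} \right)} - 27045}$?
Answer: $- \frac{3}{81130} \approx -3.6978 \cdot 10^{-5}$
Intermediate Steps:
$k{\left(a,t \right)} = -12 + t$ ($k{\left(a,t \right)} = \left(-3\right) 4 + t = -12 + t$)
$X{\left(n \right)} = \frac{-92 + n}{3 n}$ ($X{\left(n \right)} = \frac{-92 + n}{2 n + n} = \frac{-92 + n}{3 n}$)
$\frac{1}{X{\left(k{\left(Q{\left(6,\left(-5\right) 3 + 3 \right)},-11 \right)} \right)} - 27045} = \frac{1}{\frac{-92 - 23}{3 \left(-12 - 11\right)} - 27045} = \frac{1}{\frac{-92 - 23}{3 \left(-23\right)} - 27045} = \frac{1}{\frac{1}{3} \left(- \frac{1}{23}\right) \left(-115\right) - 27045} = \frac{1}{\frac{5}{3} - 27045} = \frac{1}{- \frac{81130}{3}} = - \frac{3}{81130}$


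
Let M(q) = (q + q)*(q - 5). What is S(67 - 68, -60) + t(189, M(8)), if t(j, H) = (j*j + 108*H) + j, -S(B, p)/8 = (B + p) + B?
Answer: 41590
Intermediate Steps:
M(q) = 2*q*(-5 + q) (M(q) = (2*q)*(-5 + q) = 2*q*(-5 + q))
S(B, p) = -16*B - 8*p (S(B, p) = -8*((B + p) + B) = -8*(p + 2*B) = -16*B - 8*p)
t(j, H) = j + j² + 108*H (t(j, H) = (j² + 108*H) + j = j + j² + 108*H)
S(67 - 68, -60) + t(189, M(8)) = (-16*(67 - 68) - 8*(-60)) + (189 + 189² + 108*(2*8*(-5 + 8))) = (-16*(-1) + 480) + (189 + 35721 + 108*(2*8*3)) = (16 + 480) + (189 + 35721 + 108*48) = 496 + (189 + 35721 + 5184) = 496 + 41094 = 41590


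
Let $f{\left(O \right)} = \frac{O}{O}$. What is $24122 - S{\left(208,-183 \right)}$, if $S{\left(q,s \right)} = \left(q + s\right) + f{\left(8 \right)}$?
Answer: $24096$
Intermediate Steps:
$f{\left(O \right)} = 1$
$S{\left(q,s \right)} = 1 + q + s$ ($S{\left(q,s \right)} = \left(q + s\right) + 1 = 1 + q + s$)
$24122 - S{\left(208,-183 \right)} = 24122 - \left(1 + 208 - 183\right) = 24122 - 26 = 24096$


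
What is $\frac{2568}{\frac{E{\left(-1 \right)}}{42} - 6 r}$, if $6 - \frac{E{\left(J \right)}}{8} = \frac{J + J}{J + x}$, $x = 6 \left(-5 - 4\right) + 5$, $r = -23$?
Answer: $\frac{674100}{36523} \approx 18.457$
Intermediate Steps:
$x = -49$ ($x = 6 \left(-9\right) + 5 = -54 + 5 = -49$)
$E{\left(J \right)} = 48 - \frac{16 J}{-49 + J}$ ($E{\left(J \right)} = 48 - 8 \frac{J + J}{J - 49} = 48 - 8 \frac{2 J}{-49 + J} = 48 - \frac{16 J}{-49 + J}$)
$\frac{2568}{\frac{E{\left(-1 \right)}}{42} - 6 r} = \frac{2568}{\frac{16 \frac{1}{-49 - 1} \left(-147 + 2 \left(-1\right)\right)}{42} - -138} = \frac{2568}{\frac{16 \left(-147 - 2\right)}{-50} \cdot \frac{1}{42} + 138} = \frac{2568}{16 \left(- \frac{1}{50}\right) \left(-149\right) \frac{1}{42} + 138} = \frac{2568}{\frac{1192}{25} \cdot \frac{1}{42} + 138} = \frac{2568}{\frac{596}{525} + 138} = \frac{2568}{\frac{73046}{525}} = 2568 \cdot \frac{525}{73046} = \frac{674100}{36523}$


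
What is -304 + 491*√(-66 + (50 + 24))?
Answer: -304 + 982*√2 ≈ 1084.8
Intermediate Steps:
-304 + 491*√(-66 + (50 + 24)) = -304 + 491*√(-66 + 74) = -304 + 491*√8 = -304 + 491*(2*√2) = -304 + 982*√2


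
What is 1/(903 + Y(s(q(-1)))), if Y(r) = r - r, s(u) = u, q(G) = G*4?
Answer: 1/903 ≈ 0.0011074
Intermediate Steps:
q(G) = 4*G
Y(r) = 0
1/(903 + Y(s(q(-1)))) = 1/(903 + 0) = 1/903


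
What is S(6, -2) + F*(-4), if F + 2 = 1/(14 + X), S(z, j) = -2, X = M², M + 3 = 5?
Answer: 52/9 ≈ 5.7778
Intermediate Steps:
M = 2 (M = -3 + 5 = 2)
X = 4 (X = 2² = 4)
F = -35/18 (F = -2 + 1/(14 + 4) = -2 + 1/18 = -35/18 ≈ -1.9444)
S(6, -2) + F*(-4) = -2 - 35/18*(-4) = -2 + 70/9 = 52/9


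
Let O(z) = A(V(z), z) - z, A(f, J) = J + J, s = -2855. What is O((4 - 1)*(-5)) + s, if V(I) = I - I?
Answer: -2870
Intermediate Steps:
V(I) = 0
A(f, J) = 2*J
O(z) = z (O(z) = 2*z - z = z)
O((4 - 1)*(-5)) + s = (4 - 1)*(-5) - 2855 = 3*(-5) - 2855 = -15 - 2855 = -2870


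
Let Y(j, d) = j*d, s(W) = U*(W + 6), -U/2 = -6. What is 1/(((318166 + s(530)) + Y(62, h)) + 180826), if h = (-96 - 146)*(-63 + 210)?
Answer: -1/1700164 ≈ -5.8818e-7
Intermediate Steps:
U = 12 (U = -2*(-6) = 12)
h = -35574 (h = -242*147 = -35574)
s(W) = 72 + 12*W (s(W) = 12*(W + 6) = 12*(6 + W) = 72 + 12*W)
Y(j, d) = d*j
1/(((318166 + s(530)) + Y(62, h)) + 180826) = 1/(((318166 + (72 + 12*530)) - 35574*62) + 180826) = 1/(((318166 + (72 + 6360)) - 2205588) + 180826) = 1/(((318166 + 6432) - 2205588) + 180826) = 1/((324598 - 2205588) + 180826) = 1/(-1880990 + 180826) = 1/(-1700164) = -1/1700164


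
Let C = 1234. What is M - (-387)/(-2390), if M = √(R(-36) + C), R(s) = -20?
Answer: -387/2390 + √1214 ≈ 34.681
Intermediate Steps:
M = √1214 (M = √(-20 + 1234) = √1214 ≈ 34.843)
M - (-387)/(-2390) = √1214 - (-387)/(-2390) = √1214 - (-387)*(-1)/2390 = √1214 - 1*387/2390 = √1214 - 387/2390 = -387/2390 + √1214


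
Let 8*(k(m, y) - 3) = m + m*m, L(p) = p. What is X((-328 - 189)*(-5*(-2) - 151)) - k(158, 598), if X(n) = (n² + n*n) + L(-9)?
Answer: 42511768263/4 ≈ 1.0628e+10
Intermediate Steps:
k(m, y) = 3 + m/8 + m²/8 (k(m, y) = 3 + (m + m*m)/8 = 3 + (m + m²)/8 = 3 + (m/8 + m²/8) = 3 + m/8 + m²/8)
X(n) = -9 + 2*n² (X(n) = (n² + n*n) - 9 = (n² + n²) - 9 = 2*n² - 9 = -9 + 2*n²)
X((-328 - 189)*(-5*(-2) - 151)) - k(158, 598) = (-9 + 2*((-328 - 189)*(-5*(-2) - 151))²) - (3 + (⅛)*158 + (⅛)*158²) = (-9 + 2*(-517*(10 - 151))²) - (3 + 79/4 + (⅛)*24964) = (-9 + 2*(-517*(-141))²) - (3 + 79/4 + 6241/2) = (-9 + 2*72897²) - 1*12573/4 = (-9 + 2*5313972609) - 12573/4 = (-9 + 10627945218) - 12573/4 = 10627945209 - 12573/4 = 42511768263/4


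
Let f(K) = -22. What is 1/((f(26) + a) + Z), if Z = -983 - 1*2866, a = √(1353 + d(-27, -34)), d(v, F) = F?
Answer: -3871/14983322 - √1319/14983322 ≈ -0.00026078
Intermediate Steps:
a = √1319 (a = √(1353 - 34) = √1319 ≈ 36.318)
Z = -3849 (Z = -983 - 2866 = -3849)
1/((f(26) + a) + Z) = 1/((-22 + √1319) - 3849) = 1/(-3871 + √1319)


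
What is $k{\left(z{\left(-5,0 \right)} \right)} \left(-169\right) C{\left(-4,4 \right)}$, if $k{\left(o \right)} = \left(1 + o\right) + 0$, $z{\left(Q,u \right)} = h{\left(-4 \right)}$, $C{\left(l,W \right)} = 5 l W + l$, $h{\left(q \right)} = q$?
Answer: $-42588$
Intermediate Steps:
$C{\left(l,W \right)} = l + 5 W l$ ($C{\left(l,W \right)} = 5 W l + l = l + 5 W l$)
$z{\left(Q,u \right)} = -4$
$k{\left(o \right)} = 1 + o$
$k{\left(z{\left(-5,0 \right)} \right)} \left(-169\right) C{\left(-4,4 \right)} = \left(1 - 4\right) \left(-169\right) \left(- 4 \left(1 + 5 \cdot 4\right)\right) = \left(-3\right) \left(-169\right) \left(- 4 \left(1 + 20\right)\right) = 507 \left(\left(-4\right) 21\right) = 507 \left(-84\right) = -42588$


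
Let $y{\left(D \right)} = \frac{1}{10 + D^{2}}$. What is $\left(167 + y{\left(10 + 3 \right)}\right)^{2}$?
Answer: $\frac{893651236}{32041} \approx 27891.0$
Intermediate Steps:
$\left(167 + y{\left(10 + 3 \right)}\right)^{2} = \left(167 + \frac{1}{10 + \left(10 + 3\right)^{2}}\right)^{2} = \left(167 + \frac{1}{10 + 13^{2}}\right)^{2} = \left(167 + \frac{1}{10 + 169}\right)^{2} = \left(167 + \frac{1}{179}\right)^{2} = \left(\frac{29894}{179}\right)^{2} = \frac{893651236}{32041}$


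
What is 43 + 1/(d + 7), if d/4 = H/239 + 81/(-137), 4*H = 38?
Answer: 6782496/156971 ≈ 43.209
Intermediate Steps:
H = 19/2 (H = (¼)*38 = 19/2 ≈ 9.5000)
d = -72230/32743 (d = 4*((19/2)/239 + 81/(-137)) = 4*((19/2)*(1/239) + 81*(-1/137)) = 4*(19/478 - 81/137) = 4*(-36115/65486) = -72230/32743 ≈ -2.2060)
43 + 1/(d + 7) = 43 + 1/(-72230/32743 + 7) = 43 + 1/(156971/32743) = 43 + 32743/156971 = 6782496/156971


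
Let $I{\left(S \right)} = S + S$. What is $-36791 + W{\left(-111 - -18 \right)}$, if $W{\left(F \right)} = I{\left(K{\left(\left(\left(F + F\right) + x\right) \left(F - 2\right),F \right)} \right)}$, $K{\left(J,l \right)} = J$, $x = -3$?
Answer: $-881$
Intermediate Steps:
$I{\left(S \right)} = 2 S$
$W{\left(F \right)} = 2 \left(-3 + 2 F\right) \left(-2 + F\right)$ ($W{\left(F \right)} = 2 \left(\left(F + F\right) - 3\right) \left(F - 2\right) = 2 \left(2 F - 3\right) \left(-2 + F\right) = 2 \left(-3 + 2 F\right) \left(-2 + F\right)$)
$-36791 + W{\left(-111 - -18 \right)} = -36791 + \left(12 - 14 \left(-111 - -18\right) + 4 \left(-111 - -18\right)^{2}\right) = -36791 + \left(12 - 14 \left(-111 + 18\right) + 4 \left(-111 + 18\right)^{2}\right) = -36791 + \left(12 - -1302 + 4 \left(-93\right)^{2}\right) = -36791 + \left(12 + 1302 + 4 \cdot 8649\right) = -36791 + \left(12 + 1302 + 34596\right) = -36791 + 35910 = -881$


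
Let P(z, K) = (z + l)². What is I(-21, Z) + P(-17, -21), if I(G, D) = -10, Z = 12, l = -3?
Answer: 390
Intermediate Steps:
P(z, K) = (-3 + z)² (P(z, K) = (z - 3)² = (-3 + z)²)
I(-21, Z) + P(-17, -21) = -10 + (-3 - 17)² = -10 + (-20)² = -10 + 400 = 390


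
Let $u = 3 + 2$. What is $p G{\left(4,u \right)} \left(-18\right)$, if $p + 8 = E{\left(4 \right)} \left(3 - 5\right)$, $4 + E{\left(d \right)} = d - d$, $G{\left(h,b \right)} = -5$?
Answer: $0$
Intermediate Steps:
$u = 5$
$E{\left(d \right)} = -4$ ($E{\left(d \right)} = -4 + \left(d - d\right) = -4 + 0 = -4$)
$p = 0$ ($p = -8 - 4 \left(3 - 5\right) = -8 - -8 = -8 + 8 = 0$)
$p G{\left(4,u \right)} \left(-18\right) = 0 \left(-5\right) \left(-18\right) = 0 \left(-18\right) = 0$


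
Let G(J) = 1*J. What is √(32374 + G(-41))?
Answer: √32333 ≈ 179.81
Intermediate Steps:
G(J) = J
√(32374 + G(-41)) = √(32374 - 41) = √32333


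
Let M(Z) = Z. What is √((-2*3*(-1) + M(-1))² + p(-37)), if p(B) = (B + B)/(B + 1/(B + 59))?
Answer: √17847789/813 ≈ 5.1964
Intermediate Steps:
p(B) = 2*B/(B + 1/(59 + B)) (p(B) = (2*B)/(B + 1/(59 + B)) = 2*B/(B + 1/(59 + B)))
√((-2*3*(-1) + M(-1))² + p(-37)) = √((-2*3*(-1) - 1)² + 2*(-37)*(59 - 37)/(1 + (-37)² + 59*(-37))) = √((-6*(-1) - 1)² + 2*(-37)*22/(1 + 1369 - 2183)) = √((6 - 1)² + 2*(-37)*22/(-813)) = √(5² + 2*(-37)*(-1/813)*22) = √(25 + 1628/813) = √(21953/813) = √17847789/813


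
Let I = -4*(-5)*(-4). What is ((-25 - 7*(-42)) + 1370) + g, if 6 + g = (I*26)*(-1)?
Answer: 3713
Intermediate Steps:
I = -80 (I = 20*(-4) = -80)
g = 2074 (g = -6 - 80*26*(-1) = -6 - 2080*(-1) = -6 + 2080 = 2074)
((-25 - 7*(-42)) + 1370) + g = ((-25 - 7*(-42)) + 1370) + 2074 = ((-25 + 294) + 1370) + 2074 = (269 + 1370) + 2074 = 1639 + 2074 = 3713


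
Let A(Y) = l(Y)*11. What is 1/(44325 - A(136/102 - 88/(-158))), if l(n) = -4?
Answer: 1/44369 ≈ 2.2538e-5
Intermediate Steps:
A(Y) = -44 (A(Y) = -4*11 = -44)
1/(44325 - A(136/102 - 88/(-158))) = 1/(44325 - 1*(-44)) = 1/(44325 + 44) = 1/44369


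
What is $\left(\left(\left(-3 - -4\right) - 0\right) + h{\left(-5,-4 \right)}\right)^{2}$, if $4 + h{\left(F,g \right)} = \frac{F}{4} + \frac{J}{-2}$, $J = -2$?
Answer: $\frac{169}{16} \approx 10.563$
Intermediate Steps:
$h{\left(F,g \right)} = -3 + \frac{F}{4}$ ($h{\left(F,g \right)} = -4 + \left(\frac{F}{4} - \frac{2}{-2}\right) = -4 + \left(F \frac{1}{4} - -1\right) = -4 + \left(\frac{F}{4} + 1\right) = -4 + \left(1 + \frac{F}{4}\right) = -3 + \frac{F}{4}$)
$\left(\left(\left(-3 - -4\right) - 0\right) + h{\left(-5,-4 \right)}\right)^{2} = \left(\left(\left(-3 - -4\right) - 0\right) + \left(-3 + \frac{1}{4} \left(-5\right)\right)\right)^{2} = \left(\left(\left(-3 + 4\right) + 0\right) - \frac{17}{4}\right)^{2} = \left(\left(1 + 0\right) - \frac{17}{4}\right)^{2} = \left(1 - \frac{17}{4}\right)^{2} = \left(- \frac{13}{4}\right)^{2} = \frac{169}{16}$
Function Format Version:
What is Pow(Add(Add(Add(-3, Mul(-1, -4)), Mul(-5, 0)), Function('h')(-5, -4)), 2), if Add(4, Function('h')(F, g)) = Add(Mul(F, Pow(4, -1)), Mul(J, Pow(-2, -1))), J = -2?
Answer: Rational(169, 16) ≈ 10.563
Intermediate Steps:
Function('h')(F, g) = Add(-3, Mul(Rational(1, 4), F)) (Function('h')(F, g) = Add(-4, Add(Mul(F, Pow(4, -1)), Mul(-2, Pow(-2, -1)))) = Add(-4, Add(Mul(F, Rational(1, 4)), Mul(-2, Rational(-1, 2)))) = Add(-4, Add(Mul(Rational(1, 4), F), 1)) = Add(-4, Add(1, Mul(Rational(1, 4), F))) = Add(-3, Mul(Rational(1, 4), F)))
Pow(Add(Add(Add(-3, Mul(-1, -4)), Mul(-5, 0)), Function('h')(-5, -4)), 2) = Pow(Add(Add(Add(-3, Mul(-1, -4)), Mul(-5, 0)), Add(-3, Mul(Rational(1, 4), -5))), 2) = Pow(Add(Add(Add(-3, 4), 0), Add(-3, Rational(-5, 4))), 2) = Pow(Add(Add(1, 0), Rational(-17, 4)), 2) = Pow(Add(1, Rational(-17, 4)), 2) = Pow(Rational(-13, 4), 2) = Rational(169, 16)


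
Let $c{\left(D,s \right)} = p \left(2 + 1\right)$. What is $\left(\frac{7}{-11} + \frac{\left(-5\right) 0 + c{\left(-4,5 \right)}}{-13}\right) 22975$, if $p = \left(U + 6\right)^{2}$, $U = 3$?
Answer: $- \frac{63502900}{143} \approx -4.4408 \cdot 10^{5}$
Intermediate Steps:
$p = 81$ ($p = \left(3 + 6\right)^{2} = 9^{2} = 81$)
$c{\left(D,s \right)} = 243$ ($c{\left(D,s \right)} = 81 \left(2 + 1\right) = 81 \cdot 3 = 243$)
$\left(\frac{7}{-11} + \frac{\left(-5\right) 0 + c{\left(-4,5 \right)}}{-13}\right) 22975 = \left(\frac{7}{-11} + \frac{\left(-5\right) 0 + 243}{-13}\right) 22975 = \left(7 \left(- \frac{1}{11}\right) + \left(0 + 243\right) \left(- \frac{1}{13}\right)\right) 22975 = \left(- \frac{7}{11} + 243 \left(- \frac{1}{13}\right)\right) 22975 = \left(- \frac{7}{11} - \frac{243}{13}\right) 22975 = \left(- \frac{2764}{143}\right) 22975 = - \frac{63502900}{143}$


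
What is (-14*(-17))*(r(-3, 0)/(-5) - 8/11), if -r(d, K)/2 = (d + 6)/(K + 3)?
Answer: -4284/55 ≈ -77.891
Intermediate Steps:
r(d, K) = -2*(6 + d)/(3 + K) (r(d, K) = -2*(d + 6)/(K + 3) = -2*(6 + d)/(3 + K))
(-14*(-17))*(r(-3, 0)/(-5) - 8/11) = (-14*(-17))*((2*(-6 - 1*(-3))/(3 + 0))/(-5) - 8/11) = 238*((2*(-6 + 3)/3)*(-⅕) - 8*1/11) = 238*((2*(⅓)*(-3))*(-⅕) - 8/11) = 238*(-2*(-⅕) - 8/11) = 238*(⅖ - 8/11) = 238*(-18/55) = -4284/55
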